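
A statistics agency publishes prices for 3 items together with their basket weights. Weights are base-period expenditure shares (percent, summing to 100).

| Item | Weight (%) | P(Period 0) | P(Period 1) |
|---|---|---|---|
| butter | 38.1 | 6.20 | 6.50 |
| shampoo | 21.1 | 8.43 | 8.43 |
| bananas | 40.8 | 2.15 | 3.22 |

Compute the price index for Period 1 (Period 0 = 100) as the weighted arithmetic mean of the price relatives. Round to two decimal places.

butter: 38.1 × (6.50/6.20) = 38.1 × 1.048387 = 39.9435
shampoo: 21.1 × (8.43/8.43) = 21.1 × 1.000000 = 21.1000
bananas: 40.8 × (3.22/2.15) = 40.8 × 1.497674 = 61.1051
Index = Σ wᵢ·(p₁ᵢ/p₀ᵢ) = 39.9435 + 21.1000 + 61.1051 = 122.1487

122.15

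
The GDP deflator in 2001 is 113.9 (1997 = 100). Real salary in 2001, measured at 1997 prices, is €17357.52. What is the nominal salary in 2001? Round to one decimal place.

Nominal = Real × (Index/100) = 17357.52 × (113.9/100)
        = 17357.52 × 1.139 = 19770.2153

19770.2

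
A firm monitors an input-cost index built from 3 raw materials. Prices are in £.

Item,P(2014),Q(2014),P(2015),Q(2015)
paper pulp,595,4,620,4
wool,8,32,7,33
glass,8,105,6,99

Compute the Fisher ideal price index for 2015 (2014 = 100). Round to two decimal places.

Laspeyres component (base-period weights):
ΣP(2015)Q(2014) = 620×4 + 7×32 + 6×105 = 2480 + 224 + 630 = 3334
ΣP(2014)Q(2014) = 595×4 + 8×32 + 8×105 = 2380 + 256 + 840 = 3476
L = 3334 / 3476 × 100 = 95.9148
Paasche component (current-period weights):
ΣP(2015)Q(2015) = 620×4 + 7×33 + 6×99 = 2480 + 231 + 594 = 3305
ΣP(2014)Q(2015) = 595×4 + 8×33 + 8×99 = 2380 + 264 + 792 = 3436
P = 3305 / 3436 × 100 = 96.1874
Fisher = √(L × P) = √(95.9148 × 96.1874) = 96.0510

96.05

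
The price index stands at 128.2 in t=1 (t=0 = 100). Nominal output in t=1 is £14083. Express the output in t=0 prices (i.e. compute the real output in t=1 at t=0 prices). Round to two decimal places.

10985.18

Real = Nominal ÷ (Index/100) = 14083 ÷ (128.2/100)
     = 14083 ÷ 1.282 = 10985.1794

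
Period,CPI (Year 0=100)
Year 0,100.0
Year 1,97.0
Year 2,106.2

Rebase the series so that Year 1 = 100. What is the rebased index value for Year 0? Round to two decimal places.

Rebased(Year 0) = 100.0 / 97.0 × 100 = 103.0928

103.09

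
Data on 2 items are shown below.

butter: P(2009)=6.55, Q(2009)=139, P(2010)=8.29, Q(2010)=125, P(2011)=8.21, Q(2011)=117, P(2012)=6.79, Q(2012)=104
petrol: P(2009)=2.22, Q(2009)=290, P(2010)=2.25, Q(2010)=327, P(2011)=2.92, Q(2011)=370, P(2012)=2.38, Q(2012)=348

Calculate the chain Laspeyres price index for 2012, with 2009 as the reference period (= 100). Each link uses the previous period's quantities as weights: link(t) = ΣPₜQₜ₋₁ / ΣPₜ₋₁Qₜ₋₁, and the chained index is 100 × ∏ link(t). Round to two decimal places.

106.55

Link 2009→2010:
ΣP(2010)Q(2009) = 8.29×139 + 2.25×290 = 1152.31 + 652.5 = 1804.81
ΣP(2009)Q(2009) = 6.55×139 + 2.22×290 = 910.45 + 643.8 = 1554.25
link = 1804.81/1554.25 = 1.161210
Link 2010→2011:
ΣP(2011)Q(2010) = 8.21×125 + 2.92×327 = 1026.25 + 954.84 = 1981.09
ΣP(2010)Q(2010) = 8.29×125 + 2.25×327 = 1036.25 + 735.75 = 1772
link = 1981.09/1772 = 1.117997
Link 2011→2012:
ΣP(2012)Q(2011) = 6.79×117 + 2.38×370 = 794.43 + 880.6 = 1675.03
ΣP(2011)Q(2011) = 8.21×117 + 2.92×370 = 960.57 + 1080.4 = 2040.97
link = 1675.03/2040.97 = 0.820703
Chained index = 100 × 1.161210 × 1.117997 × 0.820703 = 106.5460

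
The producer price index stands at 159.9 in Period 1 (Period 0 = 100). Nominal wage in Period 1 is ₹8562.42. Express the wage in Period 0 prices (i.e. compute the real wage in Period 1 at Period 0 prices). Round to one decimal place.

5354.9

Real = Nominal ÷ (Index/100) = 8562.42 ÷ (159.9/100)
     = 8562.42 ÷ 1.599 = 5354.8593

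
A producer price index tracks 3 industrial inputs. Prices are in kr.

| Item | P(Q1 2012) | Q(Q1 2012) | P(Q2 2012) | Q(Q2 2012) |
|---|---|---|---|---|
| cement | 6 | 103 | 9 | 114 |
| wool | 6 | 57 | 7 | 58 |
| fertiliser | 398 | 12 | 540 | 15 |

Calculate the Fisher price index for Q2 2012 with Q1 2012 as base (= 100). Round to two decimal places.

136.11

Laspeyres component (base-period weights):
ΣP(Q2 2012)Q(Q1 2012) = 9×103 + 7×57 + 540×12 = 927 + 399 + 6480 = 7806
ΣP(Q1 2012)Q(Q1 2012) = 6×103 + 6×57 + 398×12 = 618 + 342 + 4776 = 5736
L = 7806 / 5736 × 100 = 136.0879
Paasche component (current-period weights):
ΣP(Q2 2012)Q(Q2 2012) = 9×114 + 7×58 + 540×15 = 1026 + 406 + 8100 = 9532
ΣP(Q1 2012)Q(Q2 2012) = 6×114 + 6×58 + 398×15 = 684 + 348 + 5970 = 7002
P = 9532 / 7002 × 100 = 136.1325
Fisher = √(L × P) = √(136.0879 × 136.1325) = 136.1102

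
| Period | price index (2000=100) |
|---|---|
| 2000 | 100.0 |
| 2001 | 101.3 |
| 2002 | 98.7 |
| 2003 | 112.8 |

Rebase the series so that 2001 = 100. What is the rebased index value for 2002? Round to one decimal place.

97.4

Rebased(2002) = 98.7 / 101.3 × 100 = 97.4334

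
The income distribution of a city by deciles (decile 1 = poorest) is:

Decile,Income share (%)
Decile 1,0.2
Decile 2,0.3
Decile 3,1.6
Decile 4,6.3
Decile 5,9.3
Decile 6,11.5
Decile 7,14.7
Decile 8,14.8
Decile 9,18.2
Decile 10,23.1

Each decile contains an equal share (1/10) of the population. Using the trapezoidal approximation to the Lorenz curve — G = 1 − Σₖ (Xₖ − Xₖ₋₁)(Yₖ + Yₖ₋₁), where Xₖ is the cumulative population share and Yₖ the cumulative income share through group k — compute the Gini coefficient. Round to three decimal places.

Cumulative income shares Yₖ: 0.0020, 0.0050, 0.0210, 0.0840, 0.1770, 0.2920, 0.4390, 0.5870, 0.7690, 1.0000
Σ (Xₖ−Xₖ₋₁)(Yₖ+Yₖ₋₁) = (1/10)(0.0020+0.0000) + (1/10)(0.0050+0.0020) + (1/10)(0.0210+0.0050) + (1/10)(0.0840+0.0210) + (1/10)(0.1770+0.0840) + (1/10)(0.2920+0.1770) + (1/10)(0.4390+0.2920) + (1/10)(0.5870+0.4390) + (1/10)(0.7690+0.5870) + (1/10)(1.0000+0.7690)
  = 0.0002 + 0.0007 + 0.0026 + 0.0105 + 0.0261 + 0.0469 + 0.0731 + 0.1026 + 0.1356 + 0.1769 = 0.5752
G = 1 − 0.5752 = 0.4248

0.425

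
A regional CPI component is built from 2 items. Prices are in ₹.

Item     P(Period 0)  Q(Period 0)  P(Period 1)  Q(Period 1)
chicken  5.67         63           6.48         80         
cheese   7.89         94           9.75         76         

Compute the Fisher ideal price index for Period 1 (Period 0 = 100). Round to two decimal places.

120.06

Laspeyres component (base-period weights):
ΣP(Period 1)Q(Period 0) = 6.48×63 + 9.75×94 = 408.24 + 916.5 = 1324.74
ΣP(Period 0)Q(Period 0) = 5.67×63 + 7.89×94 = 357.21 + 741.66 = 1098.87
L = 1324.74 / 1098.87 × 100 = 120.5548
Paasche component (current-period weights):
ΣP(Period 1)Q(Period 1) = 6.48×80 + 9.75×76 = 518.4 + 741 = 1259.4
ΣP(Period 0)Q(Period 1) = 5.67×80 + 7.89×76 = 453.6 + 599.64 = 1053.24
P = 1259.4 / 1053.24 × 100 = 119.5739
Fisher = √(L × P) = √(120.5548 × 119.5739) = 120.0633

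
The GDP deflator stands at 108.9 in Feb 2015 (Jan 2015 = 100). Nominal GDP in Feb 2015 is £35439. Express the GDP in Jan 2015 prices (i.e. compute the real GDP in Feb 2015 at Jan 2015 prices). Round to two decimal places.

32542.70

Real = Nominal ÷ (Index/100) = 35439 ÷ (108.9/100)
     = 35439 ÷ 1.089 = 32542.6997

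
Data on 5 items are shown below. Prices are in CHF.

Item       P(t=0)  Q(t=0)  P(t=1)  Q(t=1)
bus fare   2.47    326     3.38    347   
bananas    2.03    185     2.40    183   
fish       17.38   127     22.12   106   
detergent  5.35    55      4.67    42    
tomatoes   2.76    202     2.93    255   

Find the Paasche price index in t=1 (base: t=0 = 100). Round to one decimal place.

122.5

Paasche price index uses current-period quantities as weights.
ΣP(t=1)·Q(t=1) = 3.38×347 + 2.40×183 + 22.12×106 + 4.67×42 + 2.93×255 = 1172.86 + 439.2 + 2344.72 + 196.14 + 747.15 = 4900.07
ΣP(t=0)·Q(t=1) = 2.47×347 + 2.03×183 + 17.38×106 + 5.35×42 + 2.76×255 = 857.09 + 371.49 + 1842.28 + 224.7 + 703.8 = 3999.36
Index = 4900.07 / 3999.36 × 100 = 122.5214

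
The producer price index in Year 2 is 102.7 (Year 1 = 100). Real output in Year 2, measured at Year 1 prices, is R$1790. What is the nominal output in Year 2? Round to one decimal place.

Nominal = Real × (Index/100) = 1790 × (102.7/100)
        = 1790 × 1.027 = 1838.3300

1838.3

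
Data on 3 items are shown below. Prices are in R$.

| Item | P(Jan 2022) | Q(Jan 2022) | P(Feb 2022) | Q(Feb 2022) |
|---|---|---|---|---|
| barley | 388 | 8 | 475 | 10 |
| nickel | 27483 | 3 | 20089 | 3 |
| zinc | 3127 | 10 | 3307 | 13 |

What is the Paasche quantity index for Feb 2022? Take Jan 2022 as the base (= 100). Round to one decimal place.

111.2

Paasche quantity index uses current-period prices as weights.
ΣP(Feb 2022)·Q(Feb 2022) = 475×10 + 20089×3 + 3307×13 = 4750 + 60267 + 42991 = 108008
ΣP(Feb 2022)·Q(Jan 2022) = 475×8 + 20089×3 + 3307×10 = 3800 + 60267 + 33070 = 97137
Index = 108008 / 97137 × 100 = 111.1914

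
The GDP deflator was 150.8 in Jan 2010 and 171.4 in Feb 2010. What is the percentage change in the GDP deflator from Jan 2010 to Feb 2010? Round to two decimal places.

Change = (171.4 − 150.8) / 150.8 × 100
       = 20.6 / 150.8 × 100 = 13.6605%

13.66%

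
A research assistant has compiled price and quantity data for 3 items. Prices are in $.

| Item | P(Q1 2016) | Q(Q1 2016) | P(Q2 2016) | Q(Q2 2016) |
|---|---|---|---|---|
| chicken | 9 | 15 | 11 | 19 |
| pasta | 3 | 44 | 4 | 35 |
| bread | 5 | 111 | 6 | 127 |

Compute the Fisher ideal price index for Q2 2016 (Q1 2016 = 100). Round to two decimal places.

Laspeyres component (base-period weights):
ΣP(Q2 2016)Q(Q1 2016) = 11×15 + 4×44 + 6×111 = 165 + 176 + 666 = 1007
ΣP(Q1 2016)Q(Q1 2016) = 9×15 + 3×44 + 5×111 = 135 + 132 + 555 = 822
L = 1007 / 822 × 100 = 122.5061
Paasche component (current-period weights):
ΣP(Q2 2016)Q(Q2 2016) = 11×19 + 4×35 + 6×127 = 209 + 140 + 762 = 1111
ΣP(Q1 2016)Q(Q2 2016) = 9×19 + 3×35 + 5×127 = 171 + 105 + 635 = 911
P = 1111 / 911 × 100 = 121.9539
Fisher = √(L × P) = √(122.5061 × 121.9539) = 122.2297

122.23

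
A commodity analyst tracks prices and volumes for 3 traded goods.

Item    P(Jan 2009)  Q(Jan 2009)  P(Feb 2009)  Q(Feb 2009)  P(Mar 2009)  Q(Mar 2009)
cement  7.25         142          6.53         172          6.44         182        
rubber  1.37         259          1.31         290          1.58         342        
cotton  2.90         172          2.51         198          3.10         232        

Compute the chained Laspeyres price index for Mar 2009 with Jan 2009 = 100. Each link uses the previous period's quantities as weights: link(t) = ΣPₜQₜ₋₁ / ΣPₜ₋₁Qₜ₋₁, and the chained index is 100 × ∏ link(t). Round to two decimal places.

98.28

Link Jan 2009→Feb 2009:
ΣP(Feb 2009)Q(Jan 2009) = 6.53×142 + 1.31×259 + 2.51×172 = 927.26 + 339.29 + 431.72 = 1698.27
ΣP(Jan 2009)Q(Jan 2009) = 7.25×142 + 1.37×259 + 2.90×172 = 1029.5 + 354.83 + 498.8 = 1883.13
link = 1698.27/1883.13 = 0.901834
Link Feb 2009→Mar 2009:
ΣP(Mar 2009)Q(Feb 2009) = 6.44×172 + 1.58×290 + 3.10×198 = 1107.68 + 458.2 + 613.8 = 2179.68
ΣP(Feb 2009)Q(Feb 2009) = 6.53×172 + 1.31×290 + 2.51×198 = 1123.16 + 379.9 + 496.98 = 2000.04
link = 2179.68/2000.04 = 1.089818
Chained index = 100 × 0.901834 × 1.089818 = 98.2835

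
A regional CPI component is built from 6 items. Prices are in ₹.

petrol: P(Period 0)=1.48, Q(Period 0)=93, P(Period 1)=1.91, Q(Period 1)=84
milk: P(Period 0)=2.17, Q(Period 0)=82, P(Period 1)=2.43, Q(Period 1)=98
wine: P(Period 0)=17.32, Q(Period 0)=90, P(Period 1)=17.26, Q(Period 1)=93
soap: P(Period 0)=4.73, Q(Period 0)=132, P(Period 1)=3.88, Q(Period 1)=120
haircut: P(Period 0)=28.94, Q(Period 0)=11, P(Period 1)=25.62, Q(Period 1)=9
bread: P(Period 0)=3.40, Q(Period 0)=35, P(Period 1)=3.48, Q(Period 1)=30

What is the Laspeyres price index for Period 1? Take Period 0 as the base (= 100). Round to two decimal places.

96.93

Laspeyres price index uses base-period quantities as weights.
ΣP(Period 1)·Q(Period 0) = 1.91×93 + 2.43×82 + 17.26×90 + 3.88×132 + 25.62×11 + 3.48×35 = 177.63 + 199.26 + 1553.4 + 512.16 + 281.82 + 121.8 = 2846.07
ΣP(Period 0)·Q(Period 0) = 1.48×93 + 2.17×82 + 17.32×90 + 4.73×132 + 28.94×11 + 3.40×35 = 137.64 + 177.94 + 1558.8 + 624.36 + 318.34 + 119 = 2936.08
Index = 2846.07 / 2936.08 × 100 = 96.9343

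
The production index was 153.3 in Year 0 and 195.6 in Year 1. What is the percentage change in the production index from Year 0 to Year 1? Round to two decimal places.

27.59%

Change = (195.6 − 153.3) / 153.3 × 100
       = 42.3 / 153.3 × 100 = 27.5930%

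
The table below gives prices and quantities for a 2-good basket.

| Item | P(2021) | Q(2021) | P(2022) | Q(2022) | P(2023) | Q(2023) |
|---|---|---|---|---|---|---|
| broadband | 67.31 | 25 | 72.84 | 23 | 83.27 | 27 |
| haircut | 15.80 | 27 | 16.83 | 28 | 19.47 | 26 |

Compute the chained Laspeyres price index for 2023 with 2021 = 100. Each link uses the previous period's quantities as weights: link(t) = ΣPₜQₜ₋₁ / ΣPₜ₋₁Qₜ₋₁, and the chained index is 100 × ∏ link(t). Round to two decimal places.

Link 2021→2022:
ΣP(2022)Q(2021) = 72.84×25 + 16.83×27 = 1821 + 454.41 = 2275.41
ΣP(2021)Q(2021) = 67.31×25 + 15.80×27 = 1682.75 + 426.6 = 2109.35
link = 2275.41/2109.35 = 1.078726
Link 2022→2023:
ΣP(2023)Q(2022) = 83.27×23 + 19.47×28 = 1915.21 + 545.16 = 2460.37
ΣP(2022)Q(2022) = 72.84×23 + 16.83×28 = 1675.32 + 471.24 = 2146.56
link = 2460.37/2146.56 = 1.146192
Chained index = 100 × 1.078726 × 1.146192 = 123.6427

123.64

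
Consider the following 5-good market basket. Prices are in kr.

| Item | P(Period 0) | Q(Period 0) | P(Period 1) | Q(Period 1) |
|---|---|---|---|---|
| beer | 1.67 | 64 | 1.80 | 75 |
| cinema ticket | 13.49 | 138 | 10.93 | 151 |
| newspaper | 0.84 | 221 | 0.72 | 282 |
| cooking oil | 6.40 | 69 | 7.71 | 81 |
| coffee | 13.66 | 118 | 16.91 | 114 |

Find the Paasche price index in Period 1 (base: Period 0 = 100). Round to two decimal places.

101.47

Paasche price index uses current-period quantities as weights.
ΣP(Period 1)·Q(Period 1) = 1.80×75 + 10.93×151 + 0.72×282 + 7.71×81 + 16.91×114 = 135 + 1650.43 + 203.04 + 624.51 + 1927.74 = 4540.72
ΣP(Period 0)·Q(Period 1) = 1.67×75 + 13.49×151 + 0.84×282 + 6.40×81 + 13.66×114 = 125.25 + 2036.99 + 236.88 + 518.4 + 1557.24 = 4474.76
Index = 4540.72 / 4474.76 × 100 = 101.4740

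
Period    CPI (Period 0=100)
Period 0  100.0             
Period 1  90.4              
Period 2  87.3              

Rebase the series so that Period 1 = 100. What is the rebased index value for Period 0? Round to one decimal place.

110.6

Rebased(Period 0) = 100.0 / 90.4 × 100 = 110.6195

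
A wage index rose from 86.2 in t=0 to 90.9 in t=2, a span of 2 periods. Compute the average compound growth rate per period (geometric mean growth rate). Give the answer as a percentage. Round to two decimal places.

2.69%

Growth factor = (90.9/86.2)^(1/2) = (1.054524)^(1/2) = 1.026900
Growth rate = 1.026900 − 1 = 0.026900 = 2.6900%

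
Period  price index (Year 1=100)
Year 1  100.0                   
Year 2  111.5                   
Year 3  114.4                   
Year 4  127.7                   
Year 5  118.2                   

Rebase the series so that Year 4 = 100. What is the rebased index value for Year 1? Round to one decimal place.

Rebased(Year 1) = 100.0 / 127.7 × 100 = 78.3085

78.3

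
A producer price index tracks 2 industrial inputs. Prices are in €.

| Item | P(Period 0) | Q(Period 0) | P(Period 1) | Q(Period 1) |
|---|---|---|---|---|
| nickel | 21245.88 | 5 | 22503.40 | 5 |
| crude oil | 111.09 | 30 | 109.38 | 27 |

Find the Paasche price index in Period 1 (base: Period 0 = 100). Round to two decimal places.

Paasche price index uses current-period quantities as weights.
ΣP(Period 1)·Q(Period 1) = 22503.40×5 + 109.38×27 = 112517 + 2953.26 = 115470.26
ΣP(Period 0)·Q(Period 1) = 21245.88×5 + 111.09×27 = 106229.4 + 2999.43 = 109228.83
Index = 115470.26 / 109228.83 × 100 = 105.7141

105.71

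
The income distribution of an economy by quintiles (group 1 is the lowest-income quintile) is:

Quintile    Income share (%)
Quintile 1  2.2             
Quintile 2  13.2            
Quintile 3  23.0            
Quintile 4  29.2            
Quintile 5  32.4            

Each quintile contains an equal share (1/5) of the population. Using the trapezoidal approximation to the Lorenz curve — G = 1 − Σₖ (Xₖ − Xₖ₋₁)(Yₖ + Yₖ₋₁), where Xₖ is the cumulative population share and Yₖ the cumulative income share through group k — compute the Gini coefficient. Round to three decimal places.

0.306

Cumulative income shares Yₖ: 0.0220, 0.1540, 0.3840, 0.6760, 1.0000
Σ (Xₖ−Xₖ₋₁)(Yₖ+Yₖ₋₁) = (1/5)(0.0220+0.0000) + (1/5)(0.1540+0.0220) + (1/5)(0.3840+0.1540) + (1/5)(0.6760+0.3840) + (1/5)(1.0000+0.6760)
  = 0.0044 + 0.0352 + 0.1076 + 0.2120 + 0.3352 = 0.6944
G = 1 − 0.6944 = 0.3056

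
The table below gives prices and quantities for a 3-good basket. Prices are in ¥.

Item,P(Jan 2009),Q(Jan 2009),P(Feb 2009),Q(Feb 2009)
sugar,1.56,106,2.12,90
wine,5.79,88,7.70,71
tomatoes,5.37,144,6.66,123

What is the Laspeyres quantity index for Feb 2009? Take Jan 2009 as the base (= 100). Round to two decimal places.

83.69

Laspeyres quantity index uses base-period prices as weights.
ΣP(Jan 2009)·Q(Feb 2009) = 1.56×90 + 5.79×71 + 5.37×123 = 140.4 + 411.09 + 660.51 = 1212
ΣP(Jan 2009)·Q(Jan 2009) = 1.56×106 + 5.79×88 + 5.37×144 = 165.36 + 509.52 + 773.28 = 1448.16
Index = 1212 / 1448.16 × 100 = 83.6924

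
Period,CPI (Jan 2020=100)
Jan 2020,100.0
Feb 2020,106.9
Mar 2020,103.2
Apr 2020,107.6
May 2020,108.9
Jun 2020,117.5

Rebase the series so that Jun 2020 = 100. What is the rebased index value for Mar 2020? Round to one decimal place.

87.8

Rebased(Mar 2020) = 103.2 / 117.5 × 100 = 87.8298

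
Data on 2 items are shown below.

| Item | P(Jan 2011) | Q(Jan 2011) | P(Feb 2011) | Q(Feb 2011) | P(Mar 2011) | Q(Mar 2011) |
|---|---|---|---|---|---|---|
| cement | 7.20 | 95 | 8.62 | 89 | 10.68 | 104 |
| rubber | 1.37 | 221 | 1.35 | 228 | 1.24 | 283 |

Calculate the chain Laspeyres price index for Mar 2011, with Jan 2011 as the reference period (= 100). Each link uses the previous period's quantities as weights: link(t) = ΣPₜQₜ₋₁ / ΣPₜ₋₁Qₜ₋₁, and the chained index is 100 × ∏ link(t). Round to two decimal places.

129.89

Link Jan 2011→Feb 2011:
ΣP(Feb 2011)Q(Jan 2011) = 8.62×95 + 1.35×221 = 818.9 + 298.35 = 1117.25
ΣP(Jan 2011)Q(Jan 2011) = 7.20×95 + 1.37×221 = 684 + 302.77 = 986.77
link = 1117.25/986.77 = 1.132229
Link Feb 2011→Mar 2011:
ΣP(Mar 2011)Q(Feb 2011) = 10.68×89 + 1.24×228 = 950.52 + 282.72 = 1233.24
ΣP(Feb 2011)Q(Feb 2011) = 8.62×89 + 1.35×228 = 767.18 + 307.8 = 1074.98
link = 1233.24/1074.98 = 1.147221
Chained index = 100 × 1.132229 × 1.147221 = 129.8918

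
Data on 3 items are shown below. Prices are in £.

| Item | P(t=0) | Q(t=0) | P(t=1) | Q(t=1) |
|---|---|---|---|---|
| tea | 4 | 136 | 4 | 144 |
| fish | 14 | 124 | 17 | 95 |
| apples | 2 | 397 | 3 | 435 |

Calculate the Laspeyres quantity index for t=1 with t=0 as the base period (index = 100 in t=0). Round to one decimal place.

Laspeyres quantity index uses base-period prices as weights.
ΣP(t=0)·Q(t=1) = 4×144 + 14×95 + 2×435 = 576 + 1330 + 870 = 2776
ΣP(t=0)·Q(t=0) = 4×136 + 14×124 + 2×397 = 544 + 1736 + 794 = 3074
Index = 2776 / 3074 × 100 = 90.3058

90.3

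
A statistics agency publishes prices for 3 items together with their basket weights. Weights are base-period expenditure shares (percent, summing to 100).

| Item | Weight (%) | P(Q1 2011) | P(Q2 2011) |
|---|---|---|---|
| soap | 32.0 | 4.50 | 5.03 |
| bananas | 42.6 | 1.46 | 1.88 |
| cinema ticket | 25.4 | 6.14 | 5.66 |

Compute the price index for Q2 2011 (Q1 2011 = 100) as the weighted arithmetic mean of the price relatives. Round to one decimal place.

114.0

soap: 32.0 × (5.03/4.50) = 32.0 × 1.117778 = 35.7689
bananas: 42.6 × (1.88/1.46) = 42.6 × 1.287671 = 54.8548
cinema ticket: 25.4 × (5.66/6.14) = 25.4 × 0.921824 = 23.4143
Index = Σ wᵢ·(p₁ᵢ/p₀ᵢ) = 35.7689 + 54.8548 + 23.4143 = 114.0380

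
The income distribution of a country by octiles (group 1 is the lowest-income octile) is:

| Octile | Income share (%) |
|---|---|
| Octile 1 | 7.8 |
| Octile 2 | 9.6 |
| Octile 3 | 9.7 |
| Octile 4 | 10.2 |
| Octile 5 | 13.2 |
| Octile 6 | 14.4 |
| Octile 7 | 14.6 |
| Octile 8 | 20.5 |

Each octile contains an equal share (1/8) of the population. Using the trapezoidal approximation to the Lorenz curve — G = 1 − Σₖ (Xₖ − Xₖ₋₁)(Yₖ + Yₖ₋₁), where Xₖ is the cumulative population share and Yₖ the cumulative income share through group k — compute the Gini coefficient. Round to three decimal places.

Cumulative income shares Yₖ: 0.0780, 0.1740, 0.2710, 0.3730, 0.5050, 0.6490, 0.7950, 1.0000
Σ (Xₖ−Xₖ₋₁)(Yₖ+Yₖ₋₁) = (1/8)(0.0780+0.0000) + (1/8)(0.1740+0.0780) + (1/8)(0.2710+0.1740) + (1/8)(0.3730+0.2710) + (1/8)(0.5050+0.3730) + (1/8)(0.6490+0.5050) + (1/8)(0.7950+0.6490) + (1/8)(1.0000+0.7950)
  = 0.0097 + 0.0315 + 0.0556 + 0.0805 + 0.1097 + 0.1442 + 0.1805 + 0.2244 = 0.8362
G = 1 − 0.8362 = 0.1638

0.164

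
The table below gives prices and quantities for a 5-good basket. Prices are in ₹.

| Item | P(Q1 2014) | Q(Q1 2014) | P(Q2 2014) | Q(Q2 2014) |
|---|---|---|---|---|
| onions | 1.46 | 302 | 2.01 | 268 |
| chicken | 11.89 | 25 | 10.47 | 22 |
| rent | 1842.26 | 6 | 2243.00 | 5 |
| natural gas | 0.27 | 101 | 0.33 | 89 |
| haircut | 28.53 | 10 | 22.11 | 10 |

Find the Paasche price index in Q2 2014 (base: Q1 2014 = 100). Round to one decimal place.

120.3

Paasche price index uses current-period quantities as weights.
ΣP(Q2 2014)·Q(Q2 2014) = 2.01×268 + 10.47×22 + 2243.00×5 + 0.33×89 + 22.11×10 = 538.68 + 230.34 + 11215 + 29.37 + 221.1 = 12234.49
ΣP(Q1 2014)·Q(Q2 2014) = 1.46×268 + 11.89×22 + 1842.26×5 + 0.27×89 + 28.53×10 = 391.28 + 261.58 + 9211.3 + 24.03 + 285.3 = 10173.49
Index = 12234.49 / 10173.49 × 100 = 120.2585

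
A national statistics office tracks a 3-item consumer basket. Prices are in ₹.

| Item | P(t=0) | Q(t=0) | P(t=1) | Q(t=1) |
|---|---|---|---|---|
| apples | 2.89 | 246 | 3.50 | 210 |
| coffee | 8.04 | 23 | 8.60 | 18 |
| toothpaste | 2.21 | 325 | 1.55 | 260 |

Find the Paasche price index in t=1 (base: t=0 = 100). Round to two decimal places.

97.48

Paasche price index uses current-period quantities as weights.
ΣP(t=1)·Q(t=1) = 3.50×210 + 8.60×18 + 1.55×260 = 735 + 154.8 + 403 = 1292.8
ΣP(t=0)·Q(t=1) = 2.89×210 + 8.04×18 + 2.21×260 = 606.9 + 144.72 + 574.6 = 1326.22
Index = 1292.8 / 1326.22 × 100 = 97.4801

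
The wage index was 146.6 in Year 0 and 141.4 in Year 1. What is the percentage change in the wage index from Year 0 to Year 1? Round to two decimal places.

Change = (141.4 − 146.6) / 146.6 × 100
       = -5.2 / 146.6 × 100 = -3.5471%

-3.55%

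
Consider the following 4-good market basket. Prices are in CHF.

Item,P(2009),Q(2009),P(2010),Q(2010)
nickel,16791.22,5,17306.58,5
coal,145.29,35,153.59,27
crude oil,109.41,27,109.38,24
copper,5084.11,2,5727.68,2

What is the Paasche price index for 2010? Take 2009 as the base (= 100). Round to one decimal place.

104.1

Paasche price index uses current-period quantities as weights.
ΣP(2010)·Q(2010) = 17306.58×5 + 153.59×27 + 109.38×24 + 5727.68×2 = 86532.9 + 4146.93 + 2625.12 + 11455.36 = 104760.31
ΣP(2009)·Q(2010) = 16791.22×5 + 145.29×27 + 109.41×24 + 5084.11×2 = 83956.1 + 3922.83 + 2625.84 + 10168.22 = 100672.99
Index = 104760.31 / 100672.99 × 100 = 104.0600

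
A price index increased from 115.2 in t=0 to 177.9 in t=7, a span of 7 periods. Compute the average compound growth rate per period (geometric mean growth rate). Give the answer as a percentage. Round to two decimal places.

Growth factor = (177.9/115.2)^(1/7) = (1.544271)^(1/7) = 1.064046
Growth rate = 1.064046 − 1 = 0.064046 = 6.4046%

6.40%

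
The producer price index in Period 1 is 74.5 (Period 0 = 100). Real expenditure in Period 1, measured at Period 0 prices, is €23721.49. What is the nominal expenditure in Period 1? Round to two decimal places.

17672.51

Nominal = Real × (Index/100) = 23721.49 × (74.5/100)
        = 23721.49 × 0.745 = 17672.5101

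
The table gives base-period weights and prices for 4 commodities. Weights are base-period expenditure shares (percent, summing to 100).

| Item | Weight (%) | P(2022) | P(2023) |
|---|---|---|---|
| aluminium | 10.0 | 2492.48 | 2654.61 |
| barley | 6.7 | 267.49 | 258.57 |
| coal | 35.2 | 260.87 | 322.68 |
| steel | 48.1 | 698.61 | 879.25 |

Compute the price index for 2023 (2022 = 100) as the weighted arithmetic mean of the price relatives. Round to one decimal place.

121.2

aluminium: 10.0 × (2654.61/2492.48) = 10.0 × 1.065048 = 10.6505
barley: 6.7 × (258.57/267.49) = 6.7 × 0.966653 = 6.4766
coal: 35.2 × (322.68/260.87) = 35.2 × 1.236938 = 43.5402
steel: 48.1 × (879.25/698.61) = 48.1 × 1.258571 = 60.5372
Index = Σ wᵢ·(p₁ᵢ/p₀ᵢ) = 10.6505 + 6.4766 + 43.5402 + 60.5372 = 121.2045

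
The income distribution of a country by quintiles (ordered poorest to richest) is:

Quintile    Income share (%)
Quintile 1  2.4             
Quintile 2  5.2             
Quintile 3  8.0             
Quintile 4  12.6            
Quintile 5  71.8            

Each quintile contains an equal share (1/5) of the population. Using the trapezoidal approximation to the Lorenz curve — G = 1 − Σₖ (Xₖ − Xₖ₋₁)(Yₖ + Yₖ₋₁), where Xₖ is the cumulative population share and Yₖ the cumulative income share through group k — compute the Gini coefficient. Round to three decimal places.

0.585

Cumulative income shares Yₖ: 0.0240, 0.0760, 0.1560, 0.2820, 1.0000
Σ (Xₖ−Xₖ₋₁)(Yₖ+Yₖ₋₁) = (1/5)(0.0240+0.0000) + (1/5)(0.0760+0.0240) + (1/5)(0.1560+0.0760) + (1/5)(0.2820+0.1560) + (1/5)(1.0000+0.2820)
  = 0.0048 + 0.0200 + 0.0464 + 0.0876 + 0.2564 = 0.4152
G = 1 − 0.4152 = 0.5848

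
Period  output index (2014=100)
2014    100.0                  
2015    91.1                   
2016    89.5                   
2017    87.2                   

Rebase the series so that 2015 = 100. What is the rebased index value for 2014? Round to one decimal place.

109.8

Rebased(2014) = 100.0 / 91.1 × 100 = 109.7695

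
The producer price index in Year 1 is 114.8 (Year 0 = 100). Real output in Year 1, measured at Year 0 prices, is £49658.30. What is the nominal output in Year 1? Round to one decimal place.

Nominal = Real × (Index/100) = 49658.30 × (114.8/100)
        = 49658.30 × 1.148 = 57007.7284

57007.7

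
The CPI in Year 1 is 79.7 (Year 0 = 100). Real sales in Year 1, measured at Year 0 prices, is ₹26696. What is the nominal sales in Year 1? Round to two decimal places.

Nominal = Real × (Index/100) = 26696 × (79.7/100)
        = 26696 × 0.797 = 21276.7120

21276.71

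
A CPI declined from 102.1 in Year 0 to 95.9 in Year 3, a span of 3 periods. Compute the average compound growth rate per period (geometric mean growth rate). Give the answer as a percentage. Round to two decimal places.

-2.07%

Growth factor = (95.9/102.1)^(1/3) = (0.939275)^(1/3) = 0.979334
Growth rate = 0.979334 − 1 = -0.020666 = -2.0666%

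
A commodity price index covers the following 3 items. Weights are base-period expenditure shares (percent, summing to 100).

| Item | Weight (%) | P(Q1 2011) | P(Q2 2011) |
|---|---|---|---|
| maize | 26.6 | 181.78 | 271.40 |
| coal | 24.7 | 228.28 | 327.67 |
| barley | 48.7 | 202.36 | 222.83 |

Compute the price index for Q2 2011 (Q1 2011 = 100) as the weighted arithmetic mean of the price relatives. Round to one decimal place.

128.8

maize: 26.6 × (271.40/181.78) = 26.6 × 1.493014 = 39.7142
coal: 24.7 × (327.67/228.28) = 24.7 × 1.435386 = 35.4540
barley: 48.7 × (222.83/202.36) = 48.7 × 1.101156 = 53.6263
Index = Σ wᵢ·(p₁ᵢ/p₀ᵢ) = 39.7142 + 35.4540 + 53.6263 = 128.7945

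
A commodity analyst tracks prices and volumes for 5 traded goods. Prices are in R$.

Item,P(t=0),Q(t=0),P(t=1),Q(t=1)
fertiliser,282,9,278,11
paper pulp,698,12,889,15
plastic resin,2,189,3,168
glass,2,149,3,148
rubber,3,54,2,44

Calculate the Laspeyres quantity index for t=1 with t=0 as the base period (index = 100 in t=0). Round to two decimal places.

121.99

Laspeyres quantity index uses base-period prices as weights.
ΣP(t=0)·Q(t=1) = 282×11 + 698×15 + 2×168 + 2×148 + 3×44 = 3102 + 10470 + 336 + 296 + 132 = 14336
ΣP(t=0)·Q(t=0) = 282×9 + 698×12 + 2×189 + 2×149 + 3×54 = 2538 + 8376 + 378 + 298 + 162 = 11752
Index = 14336 / 11752 × 100 = 121.9877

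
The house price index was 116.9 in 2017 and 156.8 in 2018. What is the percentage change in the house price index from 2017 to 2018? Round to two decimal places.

Change = (156.8 − 116.9) / 116.9 × 100
       = 39.9 / 116.9 × 100 = 34.1317%

34.13%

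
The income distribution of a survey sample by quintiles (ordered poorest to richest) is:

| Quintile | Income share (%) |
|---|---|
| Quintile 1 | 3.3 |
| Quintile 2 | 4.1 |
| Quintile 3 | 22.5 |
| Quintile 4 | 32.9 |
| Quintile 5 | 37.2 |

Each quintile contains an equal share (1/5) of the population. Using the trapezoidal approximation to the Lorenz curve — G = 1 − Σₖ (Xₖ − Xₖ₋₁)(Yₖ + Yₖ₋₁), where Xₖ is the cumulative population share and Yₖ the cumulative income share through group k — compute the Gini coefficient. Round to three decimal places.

Cumulative income shares Yₖ: 0.0330, 0.0740, 0.2990, 0.6280, 1.0000
Σ (Xₖ−Xₖ₋₁)(Yₖ+Yₖ₋₁) = (1/5)(0.0330+0.0000) + (1/5)(0.0740+0.0330) + (1/5)(0.2990+0.0740) + (1/5)(0.6280+0.2990) + (1/5)(1.0000+0.6280)
  = 0.0066 + 0.0214 + 0.0746 + 0.1854 + 0.3256 = 0.6136
G = 1 − 0.6136 = 0.3864

0.386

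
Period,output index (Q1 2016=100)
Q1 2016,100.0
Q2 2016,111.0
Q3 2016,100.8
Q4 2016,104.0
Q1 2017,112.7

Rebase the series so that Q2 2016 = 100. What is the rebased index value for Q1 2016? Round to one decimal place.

Rebased(Q1 2016) = 100.0 / 111.0 × 100 = 90.0901

90.1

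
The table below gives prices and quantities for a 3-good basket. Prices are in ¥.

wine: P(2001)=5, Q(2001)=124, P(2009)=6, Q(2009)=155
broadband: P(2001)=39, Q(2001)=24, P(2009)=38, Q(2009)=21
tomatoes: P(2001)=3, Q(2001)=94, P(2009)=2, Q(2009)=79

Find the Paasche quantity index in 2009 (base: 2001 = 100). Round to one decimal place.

Paasche quantity index uses current-period prices as weights.
ΣP(2009)·Q(2009) = 6×155 + 38×21 + 2×79 = 930 + 798 + 158 = 1886
ΣP(2009)·Q(2001) = 6×124 + 38×24 + 2×94 = 744 + 912 + 188 = 1844
Index = 1886 / 1844 × 100 = 102.2777

102.3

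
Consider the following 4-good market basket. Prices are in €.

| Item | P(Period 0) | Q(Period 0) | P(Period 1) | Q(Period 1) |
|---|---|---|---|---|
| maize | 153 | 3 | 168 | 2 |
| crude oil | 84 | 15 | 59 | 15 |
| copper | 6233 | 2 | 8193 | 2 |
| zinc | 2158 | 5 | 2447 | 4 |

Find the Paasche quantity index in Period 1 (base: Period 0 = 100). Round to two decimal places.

Paasche quantity index uses current-period prices as weights.
ΣP(Period 1)·Q(Period 1) = 168×2 + 59×15 + 8193×2 + 2447×4 = 336 + 885 + 16386 + 9788 = 27395
ΣP(Period 1)·Q(Period 0) = 168×3 + 59×15 + 8193×2 + 2447×5 = 504 + 885 + 16386 + 12235 = 30010
Index = 27395 / 30010 × 100 = 91.2862

91.29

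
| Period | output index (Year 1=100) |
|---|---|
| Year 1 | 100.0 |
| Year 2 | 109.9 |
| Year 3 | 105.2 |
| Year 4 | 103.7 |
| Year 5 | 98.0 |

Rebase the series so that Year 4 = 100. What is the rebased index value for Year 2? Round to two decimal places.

Rebased(Year 2) = 109.9 / 103.7 × 100 = 105.9788

105.98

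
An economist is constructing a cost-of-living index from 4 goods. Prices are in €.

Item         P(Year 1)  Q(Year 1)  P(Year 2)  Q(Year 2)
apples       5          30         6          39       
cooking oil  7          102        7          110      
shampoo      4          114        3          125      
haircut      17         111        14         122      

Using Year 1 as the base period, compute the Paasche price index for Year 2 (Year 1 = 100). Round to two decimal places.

87.23

Paasche price index uses current-period quantities as weights.
ΣP(Year 2)·Q(Year 2) = 6×39 + 7×110 + 3×125 + 14×122 = 234 + 770 + 375 + 1708 = 3087
ΣP(Year 1)·Q(Year 2) = 5×39 + 7×110 + 4×125 + 17×122 = 195 + 770 + 500 + 2074 = 3539
Index = 3087 / 3539 × 100 = 87.2280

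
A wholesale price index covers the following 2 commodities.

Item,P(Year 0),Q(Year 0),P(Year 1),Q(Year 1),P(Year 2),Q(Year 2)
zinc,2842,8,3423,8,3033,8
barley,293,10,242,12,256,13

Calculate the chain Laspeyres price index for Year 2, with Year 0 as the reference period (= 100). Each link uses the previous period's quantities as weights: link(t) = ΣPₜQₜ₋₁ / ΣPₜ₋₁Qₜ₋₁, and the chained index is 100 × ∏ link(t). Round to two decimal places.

104.80

Link Year 0→Year 1:
ΣP(Year 1)Q(Year 0) = 3423×8 + 242×10 = 27384 + 2420 = 29804
ΣP(Year 0)Q(Year 0) = 2842×8 + 293×10 = 22736 + 2930 = 25666
link = 29804/25666 = 1.161225
Link Year 1→Year 2:
ΣP(Year 2)Q(Year 1) = 3033×8 + 256×12 = 24264 + 3072 = 27336
ΣP(Year 1)Q(Year 1) = 3423×8 + 242×12 = 27384 + 2904 = 30288
link = 27336/30288 = 0.902536
Chained index = 100 × 1.161225 × 0.902536 = 104.8047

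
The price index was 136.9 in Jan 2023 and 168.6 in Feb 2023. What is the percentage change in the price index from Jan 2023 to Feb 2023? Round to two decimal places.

23.16%

Change = (168.6 − 136.9) / 136.9 × 100
       = 31.7 / 136.9 × 100 = 23.1556%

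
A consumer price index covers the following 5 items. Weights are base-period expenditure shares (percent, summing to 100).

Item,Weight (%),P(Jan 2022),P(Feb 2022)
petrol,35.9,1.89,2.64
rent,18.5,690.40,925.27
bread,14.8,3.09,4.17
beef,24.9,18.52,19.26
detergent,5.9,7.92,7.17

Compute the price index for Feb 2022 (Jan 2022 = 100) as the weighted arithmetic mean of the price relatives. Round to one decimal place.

126.1

petrol: 35.9 × (2.64/1.89) = 35.9 × 1.396825 = 50.1460
rent: 18.5 × (925.27/690.40) = 18.5 × 1.340194 = 24.7936
bread: 14.8 × (4.17/3.09) = 14.8 × 1.349515 = 19.9728
beef: 24.9 × (19.26/18.52) = 24.9 × 1.039957 = 25.8949
detergent: 5.9 × (7.17/7.92) = 5.9 × 0.905303 = 5.3413
Index = Σ wᵢ·(p₁ᵢ/p₀ᵢ) = 50.1460 + 24.7936 + 19.9728 + 25.8949 + 5.3413 = 126.1487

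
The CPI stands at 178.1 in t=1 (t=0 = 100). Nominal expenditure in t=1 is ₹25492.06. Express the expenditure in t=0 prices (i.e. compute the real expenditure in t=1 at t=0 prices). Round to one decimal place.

Real = Nominal ÷ (Index/100) = 25492.06 ÷ (178.1/100)
     = 25492.06 ÷ 1.781 = 14313.3408

14313.3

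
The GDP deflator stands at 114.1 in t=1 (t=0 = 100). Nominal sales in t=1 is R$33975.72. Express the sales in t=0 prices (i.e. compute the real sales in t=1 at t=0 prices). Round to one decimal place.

Real = Nominal ÷ (Index/100) = 33975.72 ÷ (114.1/100)
     = 33975.72 ÷ 1.141 = 29777.1429

29777.1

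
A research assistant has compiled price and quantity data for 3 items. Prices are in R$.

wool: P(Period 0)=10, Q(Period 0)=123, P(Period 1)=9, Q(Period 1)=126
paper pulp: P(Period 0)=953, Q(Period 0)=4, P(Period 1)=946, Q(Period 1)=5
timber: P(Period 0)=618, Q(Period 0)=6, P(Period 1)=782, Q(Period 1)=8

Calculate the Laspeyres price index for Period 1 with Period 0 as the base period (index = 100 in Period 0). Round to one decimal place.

109.5

Laspeyres price index uses base-period quantities as weights.
ΣP(Period 1)·Q(Period 0) = 9×123 + 946×4 + 782×6 = 1107 + 3784 + 4692 = 9583
ΣP(Period 0)·Q(Period 0) = 10×123 + 953×4 + 618×6 = 1230 + 3812 + 3708 = 8750
Index = 9583 / 8750 × 100 = 109.5200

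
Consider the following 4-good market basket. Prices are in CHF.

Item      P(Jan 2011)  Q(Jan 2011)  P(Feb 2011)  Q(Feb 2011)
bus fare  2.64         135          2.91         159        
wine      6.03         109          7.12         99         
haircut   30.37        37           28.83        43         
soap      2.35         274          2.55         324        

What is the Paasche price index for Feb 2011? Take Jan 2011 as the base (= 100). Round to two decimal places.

Paasche price index uses current-period quantities as weights.
ΣP(Feb 2011)·Q(Feb 2011) = 2.91×159 + 7.12×99 + 28.83×43 + 2.55×324 = 462.69 + 704.88 + 1239.69 + 826.2 = 3233.46
ΣP(Jan 2011)·Q(Feb 2011) = 2.64×159 + 6.03×99 + 30.37×43 + 2.35×324 = 419.76 + 596.97 + 1305.91 + 761.4 = 3084.04
Index = 3233.46 / 3084.04 × 100 = 104.8449

104.84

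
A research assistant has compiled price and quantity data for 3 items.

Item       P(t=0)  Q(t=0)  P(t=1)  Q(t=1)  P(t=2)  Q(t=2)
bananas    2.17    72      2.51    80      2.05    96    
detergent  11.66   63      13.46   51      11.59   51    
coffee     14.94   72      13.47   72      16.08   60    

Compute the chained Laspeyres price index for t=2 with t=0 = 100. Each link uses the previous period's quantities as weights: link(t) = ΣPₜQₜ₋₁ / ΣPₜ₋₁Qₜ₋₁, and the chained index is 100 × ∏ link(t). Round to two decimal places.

104.68

Link t=0→t=1:
ΣP(t=1)Q(t=0) = 2.51×72 + 13.46×63 + 13.47×72 = 180.72 + 847.98 + 969.84 = 1998.54
ΣP(t=0)Q(t=0) = 2.17×72 + 11.66×63 + 14.94×72 = 156.24 + 734.58 + 1075.68 = 1966.5
link = 1998.54/1966.5 = 1.016293
Link t=1→t=2:
ΣP(t=2)Q(t=1) = 2.05×80 + 11.59×51 + 16.08×72 = 164 + 591.09 + 1157.76 = 1912.85
ΣP(t=1)Q(t=1) = 2.51×80 + 13.46×51 + 13.47×72 = 200.8 + 686.46 + 969.84 = 1857.1
link = 1912.85/1857.1 = 1.030020
Chained index = 100 × 1.016293 × 1.030020 = 104.6802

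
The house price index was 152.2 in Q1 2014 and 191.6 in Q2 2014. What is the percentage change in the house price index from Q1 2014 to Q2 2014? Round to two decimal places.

25.89%

Change = (191.6 − 152.2) / 152.2 × 100
       = 39.4 / 152.2 × 100 = 25.8870%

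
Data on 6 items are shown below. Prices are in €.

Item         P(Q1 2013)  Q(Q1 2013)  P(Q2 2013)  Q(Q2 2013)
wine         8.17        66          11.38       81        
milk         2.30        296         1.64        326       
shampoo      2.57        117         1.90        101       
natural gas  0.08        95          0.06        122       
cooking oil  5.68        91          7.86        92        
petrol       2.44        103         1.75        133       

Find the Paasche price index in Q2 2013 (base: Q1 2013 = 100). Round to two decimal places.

Paasche price index uses current-period quantities as weights.
ΣP(Q2 2013)·Q(Q2 2013) = 11.38×81 + 1.64×326 + 1.90×101 + 0.06×122 + 7.86×92 + 1.75×133 = 921.78 + 534.64 + 191.9 + 7.32 + 723.12 + 232.75 = 2611.51
ΣP(Q1 2013)·Q(Q2 2013) = 8.17×81 + 2.30×326 + 2.57×101 + 0.08×122 + 5.68×92 + 2.44×133 = 661.77 + 749.8 + 259.57 + 9.76 + 522.56 + 324.52 = 2527.98
Index = 2611.51 / 2527.98 × 100 = 103.3042

103.30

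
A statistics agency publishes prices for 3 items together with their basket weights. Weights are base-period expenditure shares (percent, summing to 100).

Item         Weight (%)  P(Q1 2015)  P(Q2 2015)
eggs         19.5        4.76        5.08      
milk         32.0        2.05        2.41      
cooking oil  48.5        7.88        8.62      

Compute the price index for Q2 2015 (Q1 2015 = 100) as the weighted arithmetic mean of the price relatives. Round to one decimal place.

111.5

eggs: 19.5 × (5.08/4.76) = 19.5 × 1.067227 = 20.8109
milk: 32.0 × (2.41/2.05) = 32.0 × 1.175610 = 37.6195
cooking oil: 48.5 × (8.62/7.88) = 48.5 × 1.093909 = 53.0546
Index = Σ wᵢ·(p₁ᵢ/p₀ᵢ) = 20.8109 + 37.6195 + 53.0546 = 111.4850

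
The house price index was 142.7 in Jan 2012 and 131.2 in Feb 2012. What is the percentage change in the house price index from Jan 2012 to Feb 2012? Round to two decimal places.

-8.06%

Change = (131.2 − 142.7) / 142.7 × 100
       = -11.5 / 142.7 × 100 = -8.0589%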